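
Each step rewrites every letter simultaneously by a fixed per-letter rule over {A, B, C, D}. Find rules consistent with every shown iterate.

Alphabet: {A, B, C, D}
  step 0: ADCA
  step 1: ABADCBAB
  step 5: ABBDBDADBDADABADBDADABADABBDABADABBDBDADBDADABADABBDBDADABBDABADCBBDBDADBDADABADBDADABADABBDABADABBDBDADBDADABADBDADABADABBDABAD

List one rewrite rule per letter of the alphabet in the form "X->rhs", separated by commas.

A->AB, B->BD, C->CB, D->AD

  step 0 ⇒ step 1: ADCA ⇒ AB·AD·CB·AB
    A ↦ AB
    C ↦ CB
    D ↦ AD
    B ↦ BD  (constrained at step 1)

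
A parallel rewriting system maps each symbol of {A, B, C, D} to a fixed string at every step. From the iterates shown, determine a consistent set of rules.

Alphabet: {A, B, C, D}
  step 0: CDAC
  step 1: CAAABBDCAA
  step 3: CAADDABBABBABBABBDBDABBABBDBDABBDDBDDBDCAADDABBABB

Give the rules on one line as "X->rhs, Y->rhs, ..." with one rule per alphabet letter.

A->D, B->DBD, C->CAA, D->ABB

  step 0 ⇒ step 1: CDAC ⇒ CAA·ABB·D·CAA
    A ↦ D
    C ↦ CAA
    D ↦ ABB
    B ↦ DBD  (constrained at step 1)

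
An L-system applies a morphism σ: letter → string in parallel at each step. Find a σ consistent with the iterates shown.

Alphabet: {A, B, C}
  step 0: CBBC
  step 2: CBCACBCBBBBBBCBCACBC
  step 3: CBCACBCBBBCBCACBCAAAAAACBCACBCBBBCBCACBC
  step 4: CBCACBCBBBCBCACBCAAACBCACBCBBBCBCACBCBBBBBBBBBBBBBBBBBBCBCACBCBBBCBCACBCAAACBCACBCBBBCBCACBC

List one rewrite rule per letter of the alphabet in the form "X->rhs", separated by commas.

  step 3 ⇒ step 4: CBCACBCBBBCBCACBCAAAAAACBCACBCBBBCBCACBC ⇒ CBC·A·CBC·BBB·CBC·A·CBC·A·A·A·CBC·A·CBC·BBB·CBC·A·CBC·BBB·BBB·BBB·BBB·BBB·BBB·CBC·A·CBC·BBB·CBC·A·CBC·A·A·A·CBC·A·CBC·BBB·CBC·A·CBC
    A ↦ BBB
    B ↦ A
    C ↦ CBC

A->BBB, B->A, C->CBC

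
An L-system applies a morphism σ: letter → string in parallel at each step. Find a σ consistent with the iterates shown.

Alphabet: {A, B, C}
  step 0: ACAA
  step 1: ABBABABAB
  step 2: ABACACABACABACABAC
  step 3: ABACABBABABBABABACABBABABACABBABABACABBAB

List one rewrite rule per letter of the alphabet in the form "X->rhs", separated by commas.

A->AB, B->AC, C->BAB

  step 2 ⇒ step 3: ABACACABACABACABAC ⇒ AB·AC·AB·BAB·AB·BAB·AB·AC·AB·BAB·AB·AC·AB·BAB·AB·AC·AB·BAB
    A ↦ AB
    B ↦ AC
    C ↦ BAB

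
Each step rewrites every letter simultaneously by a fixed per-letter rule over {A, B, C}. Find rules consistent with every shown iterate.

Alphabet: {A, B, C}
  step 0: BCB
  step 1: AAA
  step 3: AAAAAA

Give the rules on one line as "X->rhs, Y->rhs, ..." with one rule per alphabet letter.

  step 0 ⇒ step 1: BCB ⇒ A·A·A
    B ↦ A
    C ↦ A
    A ↦ BC  (constrained at step 1)

A->BC, B->A, C->A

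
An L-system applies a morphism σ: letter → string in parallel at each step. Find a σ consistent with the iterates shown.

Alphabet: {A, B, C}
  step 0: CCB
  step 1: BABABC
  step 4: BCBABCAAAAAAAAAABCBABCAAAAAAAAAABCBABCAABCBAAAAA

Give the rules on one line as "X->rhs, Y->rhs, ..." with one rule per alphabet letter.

A->AA, B->BC, C->BA

  step 0 ⇒ step 1: CCB ⇒ BA·BA·BC
    B ↦ BC
    C ↦ BA
    A ↦ AA  (constrained at step 1)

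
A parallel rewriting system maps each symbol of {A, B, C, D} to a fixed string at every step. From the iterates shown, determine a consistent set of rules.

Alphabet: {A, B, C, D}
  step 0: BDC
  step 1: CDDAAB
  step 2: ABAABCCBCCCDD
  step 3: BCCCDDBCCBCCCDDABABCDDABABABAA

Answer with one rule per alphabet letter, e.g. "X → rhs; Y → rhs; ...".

  step 2 ⇒ step 3: ABAABCCBCCCDD ⇒ BCC·CDD·BCC·BCC·CDD·AB·AB·CDD·AB·AB·AB·A·A
    A ↦ BCC
    B ↦ CDD
    C ↦ AB
    D ↦ A

A->BCC, B->CDD, C->AB, D->A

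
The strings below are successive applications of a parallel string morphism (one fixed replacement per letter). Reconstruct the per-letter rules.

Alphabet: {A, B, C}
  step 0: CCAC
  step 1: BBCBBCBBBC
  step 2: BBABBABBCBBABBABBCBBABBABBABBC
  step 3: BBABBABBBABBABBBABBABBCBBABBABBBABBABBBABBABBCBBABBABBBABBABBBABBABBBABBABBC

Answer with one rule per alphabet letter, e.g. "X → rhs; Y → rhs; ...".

  step 2 ⇒ step 3: BBABBABBCBBABBABBCBBABBABBABBC ⇒ BBA·BBA·B·BBA·BBA·B·BBA·BBA·BBC·BBA·BBA·B·BBA·BBA·B·BBA·BBA·BBC·BBA·BBA·B·BBA·BBA·B·BBA·BBA·B·BBA·BBA·BBC
    A ↦ B
    B ↦ BBA
    C ↦ BBC

A->B, B->BBA, C->BBC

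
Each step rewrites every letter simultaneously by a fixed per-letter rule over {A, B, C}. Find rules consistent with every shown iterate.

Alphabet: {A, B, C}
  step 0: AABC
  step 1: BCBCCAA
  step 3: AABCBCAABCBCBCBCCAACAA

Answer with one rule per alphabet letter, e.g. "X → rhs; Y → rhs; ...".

A->BC, B->C, C->AA

  step 0 ⇒ step 1: AABC ⇒ BC·BC·C·AA
    A ↦ BC
    B ↦ C
    C ↦ AA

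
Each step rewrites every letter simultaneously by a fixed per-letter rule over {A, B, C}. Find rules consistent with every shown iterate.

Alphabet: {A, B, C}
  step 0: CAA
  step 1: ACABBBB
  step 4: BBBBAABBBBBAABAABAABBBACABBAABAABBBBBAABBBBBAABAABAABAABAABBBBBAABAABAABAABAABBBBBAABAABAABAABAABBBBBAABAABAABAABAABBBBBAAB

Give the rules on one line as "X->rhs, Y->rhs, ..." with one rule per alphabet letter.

  step 0 ⇒ step 1: CAA ⇒ ACA·BB·BB
    A ↦ BB
    C ↦ ACA
    B ↦ AAB  (constrained at step 1)

A->BB, B->AAB, C->ACA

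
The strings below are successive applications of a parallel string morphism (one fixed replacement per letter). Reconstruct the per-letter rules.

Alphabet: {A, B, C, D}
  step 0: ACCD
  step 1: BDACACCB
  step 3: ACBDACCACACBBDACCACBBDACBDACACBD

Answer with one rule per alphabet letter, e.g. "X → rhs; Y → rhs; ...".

A->BD, B->CA, C->AC, D->CB

  step 0 ⇒ step 1: ACCD ⇒ BD·AC·AC·CB
    A ↦ BD
    C ↦ AC
    D ↦ CB
    B ↦ CA  (constrained at step 1)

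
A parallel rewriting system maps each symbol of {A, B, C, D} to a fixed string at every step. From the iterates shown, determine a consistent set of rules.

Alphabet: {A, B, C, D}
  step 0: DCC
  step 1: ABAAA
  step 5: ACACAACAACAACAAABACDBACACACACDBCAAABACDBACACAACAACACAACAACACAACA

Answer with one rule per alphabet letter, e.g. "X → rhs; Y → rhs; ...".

  step 0 ⇒ step 1: DCC ⇒ ABA·A·A
    C ↦ A
    D ↦ ABA
    A ↦ CA  (constrained at step 1)
    B ↦ CDB  (constrained at step 1)

A->CA, B->CDB, C->A, D->ABA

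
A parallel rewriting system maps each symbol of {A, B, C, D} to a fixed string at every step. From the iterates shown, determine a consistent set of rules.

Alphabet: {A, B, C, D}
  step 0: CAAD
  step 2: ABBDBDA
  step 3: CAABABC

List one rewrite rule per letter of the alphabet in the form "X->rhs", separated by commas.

  step 2 ⇒ step 3: ABBDBDA ⇒ C·A·A·B·A·B·C
    A ↦ C
    B ↦ A
    D ↦ B
    C ↦ BD  (constrained at step 0)

A->C, B->A, C->BD, D->B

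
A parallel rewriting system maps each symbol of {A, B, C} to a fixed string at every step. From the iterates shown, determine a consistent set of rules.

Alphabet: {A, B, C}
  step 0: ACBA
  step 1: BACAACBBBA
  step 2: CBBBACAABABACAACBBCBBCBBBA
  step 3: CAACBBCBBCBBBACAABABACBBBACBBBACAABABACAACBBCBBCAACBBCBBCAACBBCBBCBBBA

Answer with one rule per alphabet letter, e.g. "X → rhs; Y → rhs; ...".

A->BA, B->CBB, C->CAA

  step 2 ⇒ step 3: CBBBACAABABACAACBBCBBCBBBA ⇒ CAA·CBB·CBB·CBB·BA·CAA·BA·BA·CBB·BA·CBB·BA·CAA·BA·BA·CAA·CBB·CBB·CAA·CBB·CBB·CAA·CBB·CBB·CBB·BA
    A ↦ BA
    B ↦ CBB
    C ↦ CAA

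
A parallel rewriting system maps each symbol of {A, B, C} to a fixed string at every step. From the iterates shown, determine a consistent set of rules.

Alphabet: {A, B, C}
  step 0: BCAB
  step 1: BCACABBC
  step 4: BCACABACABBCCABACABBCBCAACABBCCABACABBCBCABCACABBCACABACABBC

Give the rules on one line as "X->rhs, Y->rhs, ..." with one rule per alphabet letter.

  step 0 ⇒ step 1: BCAB ⇒ BC·A·CAB·BC
    A ↦ CAB
    B ↦ BC
    C ↦ A

A->CAB, B->BC, C->A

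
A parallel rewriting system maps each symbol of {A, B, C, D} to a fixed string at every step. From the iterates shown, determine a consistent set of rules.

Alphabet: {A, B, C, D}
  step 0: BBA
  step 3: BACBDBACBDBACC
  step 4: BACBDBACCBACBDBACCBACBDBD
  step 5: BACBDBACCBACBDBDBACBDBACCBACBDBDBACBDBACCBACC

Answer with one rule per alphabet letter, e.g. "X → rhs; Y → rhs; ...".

  step 4 ⇒ step 5: BACBDBACCBACBDBACCBACBDBD ⇒ BA·C·BD·BA·CC·BA·C·BD·BD·BA·C·BD·BA·CC·BA·C·BD·BD·BA·C·BD·BA·CC·BA·CC
    A ↦ C
    B ↦ BA
    C ↦ BD
    D ↦ CC

A->C, B->BA, C->BD, D->CC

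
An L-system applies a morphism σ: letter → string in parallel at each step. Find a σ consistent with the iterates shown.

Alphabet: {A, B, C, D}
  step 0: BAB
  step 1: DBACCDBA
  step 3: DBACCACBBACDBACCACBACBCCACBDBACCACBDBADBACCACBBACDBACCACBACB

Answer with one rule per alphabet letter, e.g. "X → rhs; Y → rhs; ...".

A->CC, B->DBA, C->ACB, D->BAC

  step 0 ⇒ step 1: BAB ⇒ DBA·CC·DBA
    A ↦ CC
    B ↦ DBA
    C ↦ ACB  (constrained at step 1)
    D ↦ BAC  (constrained at step 1)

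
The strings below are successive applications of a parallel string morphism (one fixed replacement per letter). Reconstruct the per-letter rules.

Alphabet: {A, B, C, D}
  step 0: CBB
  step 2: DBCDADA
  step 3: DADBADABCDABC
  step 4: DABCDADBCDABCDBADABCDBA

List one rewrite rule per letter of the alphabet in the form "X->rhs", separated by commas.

A->BC, B->D, C->BA, D->DA

  step 3 ⇒ step 4: DADBADABCDABC ⇒ DA·BC·DA·D·BC·DA·BC·D·BA·DA·BC·D·BA
    A ↦ BC
    B ↦ D
    C ↦ BA
    D ↦ DA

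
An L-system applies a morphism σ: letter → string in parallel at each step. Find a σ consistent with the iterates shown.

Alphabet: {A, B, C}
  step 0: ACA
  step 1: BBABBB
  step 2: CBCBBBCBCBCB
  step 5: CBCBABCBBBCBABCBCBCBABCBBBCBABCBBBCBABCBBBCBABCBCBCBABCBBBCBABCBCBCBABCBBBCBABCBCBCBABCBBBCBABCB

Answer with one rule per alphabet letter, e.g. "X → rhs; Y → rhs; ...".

  step 1 ⇒ step 2: BBABBB ⇒ CB·CB·BB·CB·CB·CB
    A ↦ BB
    B ↦ CB
  step 0 ⇒ step 1: ACA ⇒ BB·AB·BB
    C ↦ AB

A->BB, B->CB, C->AB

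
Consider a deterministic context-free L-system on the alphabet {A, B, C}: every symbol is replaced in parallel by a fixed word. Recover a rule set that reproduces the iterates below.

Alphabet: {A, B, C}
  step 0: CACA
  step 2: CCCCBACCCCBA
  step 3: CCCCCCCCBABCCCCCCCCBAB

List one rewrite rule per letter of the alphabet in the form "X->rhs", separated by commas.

A->B, B->BA, C->CC

  step 2 ⇒ step 3: CCCCBACCCCBA ⇒ CC·CC·CC·CC·BA·B·CC·CC·CC·CC·BA·B
    A ↦ B
    B ↦ BA
    C ↦ CC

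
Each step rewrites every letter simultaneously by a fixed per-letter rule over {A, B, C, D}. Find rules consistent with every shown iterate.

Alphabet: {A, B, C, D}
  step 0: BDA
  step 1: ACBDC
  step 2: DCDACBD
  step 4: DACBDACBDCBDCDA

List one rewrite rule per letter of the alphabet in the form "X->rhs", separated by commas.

  step 1 ⇒ step 2: ACBDC ⇒ DC·D·A·CB·D
    A ↦ DC
    B ↦ A
    C ↦ D
    D ↦ CB

A->DC, B->A, C->D, D->CB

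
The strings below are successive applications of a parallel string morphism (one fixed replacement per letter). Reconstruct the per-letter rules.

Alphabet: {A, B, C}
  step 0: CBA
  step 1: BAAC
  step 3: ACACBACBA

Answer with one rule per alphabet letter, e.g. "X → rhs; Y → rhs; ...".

A->AC, B->A, C->B

  step 0 ⇒ step 1: CBA ⇒ B·A·AC
    A ↦ AC
    B ↦ A
    C ↦ B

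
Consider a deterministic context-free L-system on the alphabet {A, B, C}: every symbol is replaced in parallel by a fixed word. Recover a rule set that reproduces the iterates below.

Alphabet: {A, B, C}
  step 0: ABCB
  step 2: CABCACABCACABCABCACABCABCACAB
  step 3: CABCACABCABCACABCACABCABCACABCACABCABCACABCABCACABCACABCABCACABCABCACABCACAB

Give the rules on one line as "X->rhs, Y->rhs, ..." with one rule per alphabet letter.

A->CA, B->CAB, C->CAB

  step 2 ⇒ step 3: CABCACABCACABCABCACABCABCACAB ⇒ CAB·CA·CAB·CAB·CA·CAB·CA·CAB·CAB·CA·CAB·CA·CAB·CAB·CA·CAB·CAB·CA·CAB·CA·CAB·CAB·CA·CAB·CAB·CA·CAB·CA·CAB
    A ↦ CA
    B ↦ CAB
    C ↦ CAB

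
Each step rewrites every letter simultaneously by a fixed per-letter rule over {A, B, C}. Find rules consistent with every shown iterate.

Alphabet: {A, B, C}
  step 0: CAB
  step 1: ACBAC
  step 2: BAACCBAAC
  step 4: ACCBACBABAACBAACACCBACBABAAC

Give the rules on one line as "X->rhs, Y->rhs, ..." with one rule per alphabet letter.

  step 1 ⇒ step 2: ACBAC ⇒ BA·AC·C·BA·AC
    A ↦ BA
    B ↦ C
    C ↦ AC

A->BA, B->C, C->AC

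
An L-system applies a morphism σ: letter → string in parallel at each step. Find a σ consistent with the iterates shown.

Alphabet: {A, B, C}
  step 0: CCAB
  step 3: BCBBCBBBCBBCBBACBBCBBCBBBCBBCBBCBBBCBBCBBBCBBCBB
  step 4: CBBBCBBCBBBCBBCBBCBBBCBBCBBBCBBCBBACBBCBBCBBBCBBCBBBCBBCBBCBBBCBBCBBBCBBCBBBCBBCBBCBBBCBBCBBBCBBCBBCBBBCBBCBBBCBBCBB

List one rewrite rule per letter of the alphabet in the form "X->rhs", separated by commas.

  step 3 ⇒ step 4: BCBBCBBBCBBCBBACBBCBBCBBBCBBCBBCBBBCBBCBBBCBBCBB ⇒ CBB·B·CBB·CBB·B·CBB·CBB·CBB·B·CBB·CBB·B·CBB·CBB·ACB·B·CBB·CBB·B·CBB·CBB·B·CBB·CBB·CBB·B·CBB·CBB·B·CBB·CBB·B·CBB·CBB·CBB·B·CBB·CBB·B·CBB·CBB·CBB·B·CBB·CBB·B·CBB·CBB
    A ↦ ACB
    B ↦ CBB
    C ↦ B

A->ACB, B->CBB, C->B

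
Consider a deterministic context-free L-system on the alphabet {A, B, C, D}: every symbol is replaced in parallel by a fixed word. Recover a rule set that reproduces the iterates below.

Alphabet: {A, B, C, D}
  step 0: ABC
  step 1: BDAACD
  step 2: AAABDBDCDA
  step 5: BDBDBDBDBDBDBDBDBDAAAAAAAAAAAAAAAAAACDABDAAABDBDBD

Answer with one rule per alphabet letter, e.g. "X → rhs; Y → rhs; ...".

A->BD, B->AA, C->CD, D->A

  step 1 ⇒ step 2: BDAACD ⇒ AA·A·BD·BD·CD·A
    A ↦ BD
    B ↦ AA
    C ↦ CD
    D ↦ A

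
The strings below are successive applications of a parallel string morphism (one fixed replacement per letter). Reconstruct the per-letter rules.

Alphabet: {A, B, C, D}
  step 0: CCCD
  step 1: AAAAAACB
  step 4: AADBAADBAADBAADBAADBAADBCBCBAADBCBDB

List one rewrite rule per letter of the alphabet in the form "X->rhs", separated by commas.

A->D, B->DB, C->AA, D->CB

  step 0 ⇒ step 1: CCCD ⇒ AA·AA·AA·CB
    C ↦ AA
    D ↦ CB
    A ↦ D  (constrained at step 1)
    B ↦ DB  (constrained at step 1)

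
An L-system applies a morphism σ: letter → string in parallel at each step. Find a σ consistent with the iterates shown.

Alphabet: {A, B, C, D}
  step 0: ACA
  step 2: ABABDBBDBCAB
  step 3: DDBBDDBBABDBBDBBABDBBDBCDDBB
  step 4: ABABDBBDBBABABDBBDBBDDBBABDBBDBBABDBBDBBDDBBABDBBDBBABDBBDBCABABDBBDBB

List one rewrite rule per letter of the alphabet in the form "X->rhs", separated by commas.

A->D, B->DBB, C->DBC, D->AB

  step 3 ⇒ step 4: DDBBDDBBABDBBDBBABDBBDBCDDBB ⇒ AB·AB·DBB·DBB·AB·AB·DBB·DBB·D·DBB·AB·DBB·DBB·AB·DBB·DBB·D·DBB·AB·DBB·DBB·AB·DBB·DBC·AB·AB·DBB·DBB
    A ↦ D
    B ↦ DBB
    C ↦ DBC
    D ↦ AB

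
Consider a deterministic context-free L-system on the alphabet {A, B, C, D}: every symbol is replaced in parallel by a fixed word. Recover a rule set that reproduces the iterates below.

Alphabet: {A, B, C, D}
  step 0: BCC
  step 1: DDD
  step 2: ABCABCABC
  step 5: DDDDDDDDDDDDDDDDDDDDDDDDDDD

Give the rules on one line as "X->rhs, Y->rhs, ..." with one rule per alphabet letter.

  step 1 ⇒ step 2: DDD ⇒ ABC·ABC·ABC
    D ↦ ABC
    A ↦ D  (constrained at step 2)
  step 0 ⇒ step 1: BCC ⇒ D·D·D
    B ↦ D
  step 0 ⇒ step 1: BCC ⇒ D·D·D
    C ↦ D

A->D, B->D, C->D, D->ABC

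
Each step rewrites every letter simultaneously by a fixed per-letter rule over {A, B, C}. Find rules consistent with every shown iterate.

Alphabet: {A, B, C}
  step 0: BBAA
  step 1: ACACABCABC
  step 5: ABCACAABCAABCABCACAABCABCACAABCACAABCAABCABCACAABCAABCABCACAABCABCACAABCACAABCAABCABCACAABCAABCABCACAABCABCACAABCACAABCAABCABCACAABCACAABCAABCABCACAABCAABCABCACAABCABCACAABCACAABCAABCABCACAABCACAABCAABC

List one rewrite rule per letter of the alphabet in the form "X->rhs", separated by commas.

A->ABC, B->AC, C->A

  step 0 ⇒ step 1: BBAA ⇒ AC·AC·ABC·ABC
    A ↦ ABC
    B ↦ AC
    C ↦ A  (constrained at step 1)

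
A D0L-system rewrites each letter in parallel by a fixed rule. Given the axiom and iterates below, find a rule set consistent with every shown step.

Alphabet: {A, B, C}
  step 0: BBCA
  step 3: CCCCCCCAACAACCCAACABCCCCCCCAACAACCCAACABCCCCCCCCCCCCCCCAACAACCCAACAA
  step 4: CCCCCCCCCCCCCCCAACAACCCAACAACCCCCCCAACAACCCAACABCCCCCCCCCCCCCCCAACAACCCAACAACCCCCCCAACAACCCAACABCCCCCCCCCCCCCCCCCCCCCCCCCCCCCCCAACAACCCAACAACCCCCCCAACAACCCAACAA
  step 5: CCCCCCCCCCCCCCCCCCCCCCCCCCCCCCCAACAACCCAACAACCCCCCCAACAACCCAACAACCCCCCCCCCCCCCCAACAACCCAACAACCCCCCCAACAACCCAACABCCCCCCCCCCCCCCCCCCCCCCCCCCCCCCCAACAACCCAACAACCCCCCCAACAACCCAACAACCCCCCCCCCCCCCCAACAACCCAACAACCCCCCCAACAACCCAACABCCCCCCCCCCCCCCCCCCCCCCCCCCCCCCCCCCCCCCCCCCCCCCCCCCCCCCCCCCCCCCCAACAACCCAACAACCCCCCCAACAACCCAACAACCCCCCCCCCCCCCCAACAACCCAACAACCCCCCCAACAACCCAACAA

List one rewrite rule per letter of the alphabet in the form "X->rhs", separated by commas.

  step 4 ⇒ step 5: CCCCCCCCCCCCCCCAACAACCCAACAACCCCCCCAACAACCCAACABCCCCCCCCCCCCCCCAACAACCCAACAACCCCCCCAACAACCCAACABCCCCCCCCCCCCCCCCCCCCCCCCCCCCCCCAACAACCCAACAACCCCCCCAACAACCCAACAA ⇒ CC·CC·CC·CC·CC·CC·CC·CC·CC·CC·CC·CC·CC·CC·CC·CAA·CAA·CC·CAA·CAA·CC·CC·CC·CAA·CAA·CC·CAA·CAA·CC·CC·CC·CC·CC·CC·CC·CAA·CAA·CC·CAA·CAA·CC·CC·CC·CAA·CAA·CC·CAA·CAB·CC·CC·CC·CC·CC·CC·CC·CC·CC·CC·CC·CC·CC·CC·CC·CAA·CAA·CC·CAA·CAA·CC·CC·CC·CAA·CAA·CC·CAA·CAA·CC·CC·CC·CC·CC·CC·CC·CAA·CAA·CC·CAA·CAA·CC·CC·CC·CAA·CAA·CC·CAA·CAB·CC·CC·CC·CC·CC·CC·CC·CC·CC·CC·CC·CC·CC·CC·CC·CC·CC·CC·CC·CC·CC·CC·CC·CC·CC·CC·CC·CC·CC·CC·CC·CAA·CAA·CC·CAA·CAA·CC·CC·CC·CAA·CAA·CC·CAA·CAA·CC·CC·CC·CC·CC·CC·CC·CAA·CAA·CC·CAA·CAA·CC·CC·CC·CAA·CAA·CC·CAA·CAA
    A ↦ CAA
    B ↦ CAB
    C ↦ CC

A->CAA, B->CAB, C->CC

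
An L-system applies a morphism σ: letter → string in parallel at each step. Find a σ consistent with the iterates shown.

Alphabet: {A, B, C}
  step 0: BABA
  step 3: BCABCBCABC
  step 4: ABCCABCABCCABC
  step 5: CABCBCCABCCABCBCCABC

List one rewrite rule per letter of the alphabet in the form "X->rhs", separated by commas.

A->C, B->A, C->BC

  step 4 ⇒ step 5: ABCCABCABCCABC ⇒ C·A·BC·BC·C·A·BC·C·A·BC·BC·C·A·BC
    A ↦ C
    B ↦ A
    C ↦ BC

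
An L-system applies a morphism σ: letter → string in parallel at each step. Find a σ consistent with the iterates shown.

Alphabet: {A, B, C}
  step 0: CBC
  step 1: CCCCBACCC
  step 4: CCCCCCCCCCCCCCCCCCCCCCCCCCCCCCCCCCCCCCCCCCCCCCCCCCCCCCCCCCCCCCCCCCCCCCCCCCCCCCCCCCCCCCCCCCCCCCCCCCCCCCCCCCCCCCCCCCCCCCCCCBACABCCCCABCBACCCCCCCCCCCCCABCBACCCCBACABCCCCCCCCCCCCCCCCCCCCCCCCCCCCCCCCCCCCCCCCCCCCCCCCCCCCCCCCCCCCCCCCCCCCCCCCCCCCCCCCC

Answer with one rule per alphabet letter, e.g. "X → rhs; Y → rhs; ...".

A->CAB, B->CBA, C->CCC

  step 0 ⇒ step 1: CBC ⇒ CCC·CBA·CCC
    B ↦ CBA
    C ↦ CCC
    A ↦ CAB  (constrained at step 1)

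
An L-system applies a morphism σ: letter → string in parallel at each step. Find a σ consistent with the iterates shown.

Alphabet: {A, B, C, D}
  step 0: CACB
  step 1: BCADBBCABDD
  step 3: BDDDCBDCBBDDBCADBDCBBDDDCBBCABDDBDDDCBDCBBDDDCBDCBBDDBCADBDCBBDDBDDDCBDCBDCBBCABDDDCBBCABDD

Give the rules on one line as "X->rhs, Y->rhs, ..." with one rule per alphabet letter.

  step 0 ⇒ step 1: CACB ⇒ BCA·DB·BCA·BDD
    A ↦ DB
    B ↦ BDD
    C ↦ BCA
    D ↦ DCB  (constrained at step 1)

A->DB, B->BDD, C->BCA, D->DCB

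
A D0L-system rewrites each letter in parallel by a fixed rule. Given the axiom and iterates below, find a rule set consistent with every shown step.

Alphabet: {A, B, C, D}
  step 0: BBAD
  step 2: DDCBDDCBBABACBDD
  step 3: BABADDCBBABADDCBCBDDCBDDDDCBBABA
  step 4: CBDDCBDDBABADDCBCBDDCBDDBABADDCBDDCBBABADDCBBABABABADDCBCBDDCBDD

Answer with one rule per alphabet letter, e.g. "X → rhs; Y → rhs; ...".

A->DD, B->CB, C->DD, D->BA

  step 3 ⇒ step 4: BABADDCBBABADDCBCBDDCBDDDDCBBABA ⇒ CB·DD·CB·DD·BA·BA·DD·CB·CB·DD·CB·DD·BA·BA·DD·CB·DD·CB·BA·BA·DD·CB·BA·BA·BA·BA·DD·CB·CB·DD·CB·DD
    A ↦ DD
    B ↦ CB
    C ↦ DD
    D ↦ BA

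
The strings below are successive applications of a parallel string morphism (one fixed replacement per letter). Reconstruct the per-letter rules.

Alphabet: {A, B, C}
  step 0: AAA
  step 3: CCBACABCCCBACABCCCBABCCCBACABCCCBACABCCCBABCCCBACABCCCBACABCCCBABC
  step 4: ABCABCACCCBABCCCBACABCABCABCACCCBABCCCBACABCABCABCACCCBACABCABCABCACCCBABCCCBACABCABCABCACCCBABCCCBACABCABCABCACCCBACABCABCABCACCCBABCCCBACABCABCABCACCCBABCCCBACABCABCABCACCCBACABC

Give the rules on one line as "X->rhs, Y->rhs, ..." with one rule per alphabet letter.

  step 3 ⇒ step 4: CCBACABCCCBACABCCCBABCCCBACABCCCBACABCCCBABCCCBACABCCCBACABCCCBABC ⇒ ABC·ABC·AC·CCB·ABC·CCB·AC·ABC·ABC·ABC·AC·CCB·ABC·CCB·AC·ABC·ABC·ABC·AC·CCB·AC·ABC·ABC·ABC·AC·CCB·ABC·CCB·AC·ABC·ABC·ABC·AC·CCB·ABC·CCB·AC·ABC·ABC·ABC·AC·CCB·AC·ABC·ABC·ABC·AC·CCB·ABC·CCB·AC·ABC·ABC·ABC·AC·CCB·ABC·CCB·AC·ABC·ABC·ABC·AC·CCB·AC·ABC
    A ↦ CCB
    B ↦ AC
    C ↦ ABC

A->CCB, B->AC, C->ABC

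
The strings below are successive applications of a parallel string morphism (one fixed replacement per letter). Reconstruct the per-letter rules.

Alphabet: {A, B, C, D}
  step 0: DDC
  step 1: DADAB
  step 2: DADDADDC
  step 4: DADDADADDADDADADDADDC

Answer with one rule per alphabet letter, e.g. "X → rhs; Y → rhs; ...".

A->D, B->DC, C->B, D->DA

  step 1 ⇒ step 2: DADAB ⇒ DA·D·DA·D·DC
    A ↦ D
    B ↦ DC
    D ↦ DA
  step 0 ⇒ step 1: DDC ⇒ DA·DA·B
    C ↦ B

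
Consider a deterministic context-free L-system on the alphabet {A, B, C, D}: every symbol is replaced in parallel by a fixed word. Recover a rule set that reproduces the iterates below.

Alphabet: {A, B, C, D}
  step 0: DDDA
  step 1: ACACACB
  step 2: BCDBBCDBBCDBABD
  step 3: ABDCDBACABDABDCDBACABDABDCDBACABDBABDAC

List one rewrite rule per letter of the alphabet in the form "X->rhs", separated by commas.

A->B, B->ABD, C->CDB, D->AC

  step 2 ⇒ step 3: BCDBBCDBBCDBABD ⇒ ABD·CDB·AC·ABD·ABD·CDB·AC·ABD·ABD·CDB·AC·ABD·B·ABD·AC
    A ↦ B
    B ↦ ABD
    C ↦ CDB
    D ↦ AC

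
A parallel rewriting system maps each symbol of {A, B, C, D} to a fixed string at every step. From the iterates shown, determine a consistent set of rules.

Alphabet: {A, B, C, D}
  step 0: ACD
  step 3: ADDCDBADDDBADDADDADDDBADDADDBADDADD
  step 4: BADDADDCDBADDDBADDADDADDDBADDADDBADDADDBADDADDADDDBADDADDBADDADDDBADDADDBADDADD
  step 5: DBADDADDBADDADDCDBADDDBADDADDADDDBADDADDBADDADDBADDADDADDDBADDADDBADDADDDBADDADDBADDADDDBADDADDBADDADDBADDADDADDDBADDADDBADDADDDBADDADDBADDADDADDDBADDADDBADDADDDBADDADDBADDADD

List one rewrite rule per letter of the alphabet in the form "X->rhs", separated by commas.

A->B, B->D, C->CDB, D->ADD

  step 4 ⇒ step 5: BADDADDCDBADDDBADDADDADDDBADDADDBADDADDBADDADDADDDBADDADDBADDADDDBADDADDBADDADD ⇒ D·B·ADD·ADD·B·ADD·ADD·CDB·ADD·D·B·ADD·ADD·ADD·D·B·ADD·ADD·B·ADD·ADD·B·ADD·ADD·ADD·D·B·ADD·ADD·B·ADD·ADD·D·B·ADD·ADD·B·ADD·ADD·D·B·ADD·ADD·B·ADD·ADD·B·ADD·ADD·ADD·D·B·ADD·ADD·B·ADD·ADD·D·B·ADD·ADD·B·ADD·ADD·ADD·D·B·ADD·ADD·B·ADD·ADD·D·B·ADD·ADD·B·ADD·ADD
    A ↦ B
    B ↦ D
    C ↦ CDB
    D ↦ ADD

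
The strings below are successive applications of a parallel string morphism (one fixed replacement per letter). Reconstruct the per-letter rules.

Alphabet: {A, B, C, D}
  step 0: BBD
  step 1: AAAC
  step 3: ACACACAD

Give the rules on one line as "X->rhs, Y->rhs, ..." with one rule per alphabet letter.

A->D, B->A, C->BA, D->AC

  step 0 ⇒ step 1: BBD ⇒ A·A·AC
    B ↦ A
    D ↦ AC
    A ↦ D  (constrained at step 1)
    C ↦ BA  (constrained at step 1)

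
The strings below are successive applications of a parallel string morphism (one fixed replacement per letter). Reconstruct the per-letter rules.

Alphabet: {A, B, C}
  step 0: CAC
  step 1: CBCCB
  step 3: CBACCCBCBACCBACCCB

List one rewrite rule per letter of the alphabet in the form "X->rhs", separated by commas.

A->C, B->AC, C->CB

  step 0 ⇒ step 1: CAC ⇒ CB·C·CB
    A ↦ C
    C ↦ CB
    B ↦ AC  (constrained at step 1)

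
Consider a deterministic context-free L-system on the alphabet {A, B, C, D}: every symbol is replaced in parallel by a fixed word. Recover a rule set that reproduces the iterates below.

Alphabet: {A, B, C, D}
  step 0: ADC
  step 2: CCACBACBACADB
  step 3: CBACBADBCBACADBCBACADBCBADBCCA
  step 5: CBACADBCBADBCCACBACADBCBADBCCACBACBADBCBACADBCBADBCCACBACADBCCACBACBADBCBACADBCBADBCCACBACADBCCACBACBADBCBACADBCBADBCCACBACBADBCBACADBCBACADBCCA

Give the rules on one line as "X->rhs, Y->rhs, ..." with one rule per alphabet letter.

A->DB, B->CA, C->CBA, D->C

  step 2 ⇒ step 3: CCACBACBACADB ⇒ CBA·CBA·DB·CBA·CA·DB·CBA·CA·DB·CBA·DB·C·CA
    A ↦ DB
    B ↦ CA
    C ↦ CBA
    D ↦ C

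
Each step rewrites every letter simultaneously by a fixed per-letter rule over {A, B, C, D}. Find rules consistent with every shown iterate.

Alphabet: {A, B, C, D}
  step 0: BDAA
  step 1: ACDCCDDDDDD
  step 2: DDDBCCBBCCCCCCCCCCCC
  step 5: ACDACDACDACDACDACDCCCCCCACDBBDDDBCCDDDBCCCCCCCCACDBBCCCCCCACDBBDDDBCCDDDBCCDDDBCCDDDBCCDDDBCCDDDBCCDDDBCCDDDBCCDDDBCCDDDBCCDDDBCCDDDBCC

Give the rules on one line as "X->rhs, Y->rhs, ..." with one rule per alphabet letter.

  step 1 ⇒ step 2: ACDCCDDDDDD ⇒ DDD·B·CC·B·B·CC·CC·CC·CC·CC·CC
    A ↦ DDD
    C ↦ B
    D ↦ CC
  step 0 ⇒ step 1: BDAA ⇒ ACD·CC·DDD·DDD
    B ↦ ACD

A->DDD, B->ACD, C->B, D->CC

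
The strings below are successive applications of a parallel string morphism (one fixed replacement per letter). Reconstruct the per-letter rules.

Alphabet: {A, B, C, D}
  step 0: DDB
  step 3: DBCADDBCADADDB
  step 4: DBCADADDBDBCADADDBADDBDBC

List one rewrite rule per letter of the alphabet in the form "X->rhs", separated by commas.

A->AD, B->C, C->AD, D->DB

  step 3 ⇒ step 4: DBCADDBCADADDB ⇒ DB·C·AD·AD·DB·DB·C·AD·AD·DB·AD·DB·DB·C
    A ↦ AD
    B ↦ C
    C ↦ AD
    D ↦ DB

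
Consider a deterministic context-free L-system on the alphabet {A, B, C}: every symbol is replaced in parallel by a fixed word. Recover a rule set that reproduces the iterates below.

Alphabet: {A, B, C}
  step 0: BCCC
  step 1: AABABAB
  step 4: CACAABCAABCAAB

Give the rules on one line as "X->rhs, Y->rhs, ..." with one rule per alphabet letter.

A->C, B->A, C->AB

  step 0 ⇒ step 1: BCCC ⇒ A·AB·AB·AB
    B ↦ A
    C ↦ AB
    A ↦ C  (constrained at step 1)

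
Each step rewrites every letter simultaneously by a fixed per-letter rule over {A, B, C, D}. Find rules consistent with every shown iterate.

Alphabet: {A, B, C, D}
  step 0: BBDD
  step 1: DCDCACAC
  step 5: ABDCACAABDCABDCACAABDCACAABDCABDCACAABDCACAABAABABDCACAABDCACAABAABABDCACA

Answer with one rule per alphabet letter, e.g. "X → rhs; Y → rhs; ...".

  step 0 ⇒ step 1: BBDD ⇒ DC·DC·AC·AC
    B ↦ DC
    D ↦ AC
    A ↦ AB  (constrained at step 1)
    C ↦ A  (constrained at step 1)

A->AB, B->DC, C->A, D->AC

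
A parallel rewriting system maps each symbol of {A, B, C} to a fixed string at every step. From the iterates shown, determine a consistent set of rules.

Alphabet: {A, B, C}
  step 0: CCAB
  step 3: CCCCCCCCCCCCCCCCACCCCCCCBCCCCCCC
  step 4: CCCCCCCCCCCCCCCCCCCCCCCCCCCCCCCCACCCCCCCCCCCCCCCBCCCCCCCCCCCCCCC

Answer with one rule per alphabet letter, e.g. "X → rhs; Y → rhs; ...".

A->AC, B->BC, C->CC

  step 3 ⇒ step 4: CCCCCCCCCCCCCCCCACCCCCCCBCCCCCCC ⇒ CC·CC·CC·CC·CC·CC·CC·CC·CC·CC·CC·CC·CC·CC·CC·CC·AC·CC·CC·CC·CC·CC·CC·CC·BC·CC·CC·CC·CC·CC·CC·CC
    A ↦ AC
    B ↦ BC
    C ↦ CC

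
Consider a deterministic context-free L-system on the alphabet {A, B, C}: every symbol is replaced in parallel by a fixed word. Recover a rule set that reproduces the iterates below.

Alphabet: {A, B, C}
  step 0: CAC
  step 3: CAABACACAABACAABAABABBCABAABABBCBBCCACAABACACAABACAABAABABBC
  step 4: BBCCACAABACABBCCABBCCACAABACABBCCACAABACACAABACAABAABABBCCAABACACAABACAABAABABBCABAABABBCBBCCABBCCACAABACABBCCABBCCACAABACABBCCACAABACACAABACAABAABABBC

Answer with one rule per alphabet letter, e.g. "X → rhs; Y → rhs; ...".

A->CA, B->ABA, C->BBC

  step 3 ⇒ step 4: CAABACACAABACAABAABABBCABAABABBCBBCCACAABACACAABACAABAABABBC ⇒ BBC·CA·CA·ABA·CA·BBC·CA·BBC·CA·CA·ABA·CA·BBC·CA·CA·ABA·CA·CA·ABA·CA·ABA·ABA·BBC·CA·ABA·CA·CA·ABA·CA·ABA·ABA·BBC·ABA·ABA·BBC·BBC·CA·BBC·CA·CA·ABA·CA·BBC·CA·BBC·CA·CA·ABA·CA·BBC·CA·CA·ABA·CA·CA·ABA·CA·ABA·ABA·BBC
    A ↦ CA
    B ↦ ABA
    C ↦ BBC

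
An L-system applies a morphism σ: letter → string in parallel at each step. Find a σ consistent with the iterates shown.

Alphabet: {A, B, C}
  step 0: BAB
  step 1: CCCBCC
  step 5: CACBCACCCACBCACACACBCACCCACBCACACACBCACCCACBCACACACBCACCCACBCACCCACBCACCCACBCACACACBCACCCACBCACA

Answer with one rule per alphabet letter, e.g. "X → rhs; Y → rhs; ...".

  step 0 ⇒ step 1: BAB ⇒ CC·CB·CC
    A ↦ CB
    B ↦ CC
    C ↦ CA  (constrained at step 1)

A->CB, B->CC, C->CA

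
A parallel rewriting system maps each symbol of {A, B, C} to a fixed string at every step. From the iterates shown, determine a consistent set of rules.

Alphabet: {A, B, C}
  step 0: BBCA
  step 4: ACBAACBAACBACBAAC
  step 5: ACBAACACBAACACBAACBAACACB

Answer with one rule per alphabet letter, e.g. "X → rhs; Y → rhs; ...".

A->AC, B->A, C->B

  step 4 ⇒ step 5: ACBAACBAACBACBAAC ⇒ AC·B·A·AC·AC·B·A·AC·AC·B·A·AC·B·A·AC·AC·B
    A ↦ AC
    B ↦ A
    C ↦ B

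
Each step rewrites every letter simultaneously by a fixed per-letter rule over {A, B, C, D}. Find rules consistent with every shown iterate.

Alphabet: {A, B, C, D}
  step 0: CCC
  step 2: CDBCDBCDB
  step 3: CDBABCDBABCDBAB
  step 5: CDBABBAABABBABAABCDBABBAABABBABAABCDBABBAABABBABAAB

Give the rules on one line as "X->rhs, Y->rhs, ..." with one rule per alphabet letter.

  step 2 ⇒ step 3: CDBCDBCDB ⇒ CD·B·AB·CD·B·AB·CD·B·AB
    B ↦ AB
    C ↦ CD
    D ↦ B
    A ↦ BA  (constrained at step 3)

A->BA, B->AB, C->CD, D->B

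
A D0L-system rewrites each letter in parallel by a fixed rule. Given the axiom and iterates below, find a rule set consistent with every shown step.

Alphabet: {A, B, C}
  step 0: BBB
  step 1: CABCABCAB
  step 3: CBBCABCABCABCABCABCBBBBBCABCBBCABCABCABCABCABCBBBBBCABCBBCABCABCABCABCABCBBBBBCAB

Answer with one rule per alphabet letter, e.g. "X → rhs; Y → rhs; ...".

  step 0 ⇒ step 1: BBB ⇒ CAB·CAB·CAB
    B ↦ CAB
    A ↦ BBB  (constrained at step 1)
    C ↦ CBB  (constrained at step 1)

A->BBB, B->CAB, C->CBB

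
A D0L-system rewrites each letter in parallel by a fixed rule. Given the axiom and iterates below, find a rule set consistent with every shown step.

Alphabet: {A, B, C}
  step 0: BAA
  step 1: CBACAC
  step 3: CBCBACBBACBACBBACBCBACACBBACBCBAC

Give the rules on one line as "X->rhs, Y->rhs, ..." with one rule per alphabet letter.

A->AC, B->CB, C->BBA

  step 0 ⇒ step 1: BAA ⇒ CB·AC·AC
    A ↦ AC
    B ↦ CB
    C ↦ BBA  (constrained at step 1)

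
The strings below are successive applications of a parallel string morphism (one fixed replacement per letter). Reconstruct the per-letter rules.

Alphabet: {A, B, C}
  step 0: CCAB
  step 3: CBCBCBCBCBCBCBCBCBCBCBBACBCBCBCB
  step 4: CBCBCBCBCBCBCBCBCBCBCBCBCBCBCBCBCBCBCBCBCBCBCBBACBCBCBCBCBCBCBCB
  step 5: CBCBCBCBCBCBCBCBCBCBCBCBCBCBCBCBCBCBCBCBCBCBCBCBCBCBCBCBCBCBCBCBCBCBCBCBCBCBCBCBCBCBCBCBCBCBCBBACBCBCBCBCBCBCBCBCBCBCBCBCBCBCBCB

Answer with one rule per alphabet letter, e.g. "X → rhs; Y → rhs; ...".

  step 4 ⇒ step 5: CBCBCBCBCBCBCBCBCBCBCBCBCBCBCBCBCBCBCBCBCBCBCBBACBCBCBCBCBCBCBCB ⇒ CB·CB·CB·CB·CB·CB·CB·CB·CB·CB·CB·CB·CB·CB·CB·CB·CB·CB·CB·CB·CB·CB·CB·CB·CB·CB·CB·CB·CB·CB·CB·CB·CB·CB·CB·CB·CB·CB·CB·CB·CB·CB·CB·CB·CB·CB·CB·BA·CB·CB·CB·CB·CB·CB·CB·CB·CB·CB·CB·CB·CB·CB·CB·CB
    A ↦ BA
    B ↦ CB
    C ↦ CB

A->BA, B->CB, C->CB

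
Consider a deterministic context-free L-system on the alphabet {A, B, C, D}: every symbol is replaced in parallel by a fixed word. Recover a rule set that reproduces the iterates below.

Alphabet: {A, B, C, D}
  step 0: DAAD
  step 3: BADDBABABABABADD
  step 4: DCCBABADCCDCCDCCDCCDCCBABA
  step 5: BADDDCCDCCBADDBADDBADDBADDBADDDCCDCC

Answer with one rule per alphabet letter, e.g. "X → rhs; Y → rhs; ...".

A->CC, B->D, C->D, D->BA

  step 4 ⇒ step 5: DCCBABADCCDCCDCCDCCDCCBABA ⇒ BA·D·D·D·CC·D·CC·BA·D·D·BA·D·D·BA·D·D·BA·D·D·BA·D·D·D·CC·D·CC
    A ↦ CC
    B ↦ D
    C ↦ D
    D ↦ BA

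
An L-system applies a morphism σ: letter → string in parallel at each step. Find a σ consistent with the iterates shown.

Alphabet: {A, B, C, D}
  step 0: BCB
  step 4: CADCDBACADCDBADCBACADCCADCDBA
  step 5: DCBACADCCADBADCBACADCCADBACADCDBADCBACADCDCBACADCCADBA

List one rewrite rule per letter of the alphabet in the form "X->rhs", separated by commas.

  step 4 ⇒ step 5: CADCDBACADCDBADCBACADCCADCDBA ⇒ DC·BA·CA·DC·CA·D·BA·DC·BA·CA·DC·CA·D·BA·CA·DC·D·BA·DC·BA·CA·DC·DC·BA·CA·DC·CA·D·BA
    A ↦ BA
    B ↦ D
    C ↦ DC
    D ↦ CA

A->BA, B->D, C->DC, D->CA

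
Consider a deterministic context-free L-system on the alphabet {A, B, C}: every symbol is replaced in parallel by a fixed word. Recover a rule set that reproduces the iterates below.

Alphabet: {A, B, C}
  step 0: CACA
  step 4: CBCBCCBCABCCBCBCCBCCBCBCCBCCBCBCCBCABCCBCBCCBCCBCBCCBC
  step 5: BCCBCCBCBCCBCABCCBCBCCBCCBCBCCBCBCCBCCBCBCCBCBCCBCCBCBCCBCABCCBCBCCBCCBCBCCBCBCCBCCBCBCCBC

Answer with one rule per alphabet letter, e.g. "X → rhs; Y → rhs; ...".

A->ABC, B->C, C->BC

  step 4 ⇒ step 5: CBCBCCBCABCCBCBCCBCCBCBCCBCCBCBCCBCABCCBCBCCBCCBCBCCBC ⇒ BC·C·BC·C·BC·BC·C·BC·ABC·C·BC·BC·C·BC·C·BC·BC·C·BC·BC·C·BC·C·BC·BC·C·BC·BC·C·BC·C·BC·BC·C·BC·ABC·C·BC·BC·C·BC·C·BC·BC·C·BC·BC·C·BC·C·BC·BC·C·BC
    A ↦ ABC
    B ↦ C
    C ↦ BC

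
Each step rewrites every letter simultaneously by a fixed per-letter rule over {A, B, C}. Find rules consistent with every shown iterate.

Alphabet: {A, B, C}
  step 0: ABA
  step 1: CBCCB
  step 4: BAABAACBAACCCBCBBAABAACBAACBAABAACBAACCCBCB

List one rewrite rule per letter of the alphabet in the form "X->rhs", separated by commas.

A->CB, B->C, C->BAA

  step 0 ⇒ step 1: ABA ⇒ CB·C·CB
    A ↦ CB
    B ↦ C
    C ↦ BAA  (constrained at step 1)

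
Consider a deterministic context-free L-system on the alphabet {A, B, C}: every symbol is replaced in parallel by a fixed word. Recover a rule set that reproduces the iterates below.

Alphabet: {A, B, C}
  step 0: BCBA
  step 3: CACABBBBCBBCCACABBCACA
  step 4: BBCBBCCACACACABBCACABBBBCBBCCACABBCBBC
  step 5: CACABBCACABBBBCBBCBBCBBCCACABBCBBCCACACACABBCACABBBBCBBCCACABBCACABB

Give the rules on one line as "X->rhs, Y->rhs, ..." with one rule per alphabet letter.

  step 4 ⇒ step 5: BBCBBCCACACACABBCACABBBBCBBCCACABBCBBC ⇒ CA·CA·BB·CA·CA·BB·BB·C·BB·C·BB·C·BB·C·CA·CA·BB·C·BB·C·CA·CA·CA·CA·BB·CA·CA·BB·BB·C·BB·C·CA·CA·BB·CA·CA·BB
    A ↦ C
    B ↦ CA
    C ↦ BB

A->C, B->CA, C->BB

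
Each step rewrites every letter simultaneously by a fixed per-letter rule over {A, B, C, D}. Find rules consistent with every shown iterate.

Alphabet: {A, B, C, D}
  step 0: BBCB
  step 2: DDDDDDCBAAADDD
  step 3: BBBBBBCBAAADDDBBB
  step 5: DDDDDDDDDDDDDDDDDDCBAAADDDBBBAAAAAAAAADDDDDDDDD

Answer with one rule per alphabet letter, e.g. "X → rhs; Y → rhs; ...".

A->D, B->AAA, C->CB, D->B

  step 2 ⇒ step 3: DDDDDDCBAAADDD ⇒ B·B·B·B·B·B·CB·AAA·D·D·D·B·B·B
    A ↦ D
    B ↦ AAA
    C ↦ CB
    D ↦ B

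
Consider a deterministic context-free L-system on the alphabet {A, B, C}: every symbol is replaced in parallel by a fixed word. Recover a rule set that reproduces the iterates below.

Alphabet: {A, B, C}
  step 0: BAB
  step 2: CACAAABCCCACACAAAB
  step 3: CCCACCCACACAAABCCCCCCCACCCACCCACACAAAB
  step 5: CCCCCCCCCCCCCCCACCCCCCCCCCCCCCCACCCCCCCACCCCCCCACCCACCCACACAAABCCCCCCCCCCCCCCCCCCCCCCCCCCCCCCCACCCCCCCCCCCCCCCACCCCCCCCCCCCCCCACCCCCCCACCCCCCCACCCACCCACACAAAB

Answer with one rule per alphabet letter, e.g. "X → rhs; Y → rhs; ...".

  step 2 ⇒ step 3: CACAAABCCCACACAAAB ⇒ CC·CA·CC·CA·CA·CA·AAB·CC·CC·CC·CA·CC·CA·CC·CA·CA·CA·AAB
    A ↦ CA
    B ↦ AAB
    C ↦ CC

A->CA, B->AAB, C->CC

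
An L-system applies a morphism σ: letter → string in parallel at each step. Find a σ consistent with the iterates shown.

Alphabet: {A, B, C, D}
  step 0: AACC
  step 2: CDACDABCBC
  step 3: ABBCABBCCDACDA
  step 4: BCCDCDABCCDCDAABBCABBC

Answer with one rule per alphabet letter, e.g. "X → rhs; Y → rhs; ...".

A->BC, B->CD, C->A, D->B

  step 3 ⇒ step 4: ABBCABBCCDACDA ⇒ BC·CD·CD·A·BC·CD·CD·A·A·B·BC·A·B·BC
    A ↦ BC
    B ↦ CD
    C ↦ A
    D ↦ B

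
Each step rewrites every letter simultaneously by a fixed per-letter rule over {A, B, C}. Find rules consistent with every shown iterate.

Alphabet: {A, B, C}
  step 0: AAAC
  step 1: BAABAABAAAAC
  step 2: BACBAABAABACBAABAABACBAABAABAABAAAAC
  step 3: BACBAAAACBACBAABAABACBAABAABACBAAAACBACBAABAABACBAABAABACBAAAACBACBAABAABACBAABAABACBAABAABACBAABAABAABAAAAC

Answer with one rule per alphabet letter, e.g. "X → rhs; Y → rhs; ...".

A->BAA, B->BAC, C->AAC

  step 2 ⇒ step 3: BACBAABAABACBAABAABACBAABAABAABAAAAC ⇒ BAC·BAA·AAC·BAC·BAA·BAA·BAC·BAA·BAA·BAC·BAA·AAC·BAC·BAA·BAA·BAC·BAA·BAA·BAC·BAA·AAC·BAC·BAA·BAA·BAC·BAA·BAA·BAC·BAA·BAA·BAC·BAA·BAA·BAA·BAA·AAC
    A ↦ BAA
    B ↦ BAC
    C ↦ AAC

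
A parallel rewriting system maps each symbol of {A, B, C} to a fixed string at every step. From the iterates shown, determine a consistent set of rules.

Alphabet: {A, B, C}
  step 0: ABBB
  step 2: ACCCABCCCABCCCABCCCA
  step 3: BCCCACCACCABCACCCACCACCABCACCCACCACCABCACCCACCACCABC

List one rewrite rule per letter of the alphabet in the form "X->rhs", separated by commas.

A->BC, B->AC, C->CCA

  step 2 ⇒ step 3: ACCCABCCCABCCCABCCCA ⇒ BC·CCA·CCA·CCA·BC·AC·CCA·CCA·CCA·BC·AC·CCA·CCA·CCA·BC·AC·CCA·CCA·CCA·BC
    A ↦ BC
    B ↦ AC
    C ↦ CCA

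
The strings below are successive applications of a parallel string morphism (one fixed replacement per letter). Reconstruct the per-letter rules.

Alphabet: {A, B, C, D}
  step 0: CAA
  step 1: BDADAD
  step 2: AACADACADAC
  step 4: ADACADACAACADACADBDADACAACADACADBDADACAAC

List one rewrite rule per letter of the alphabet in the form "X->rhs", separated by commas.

  step 1 ⇒ step 2: BDADAD ⇒ A·AC·AD·AC·AD·AC
    A ↦ AD
    B ↦ A
    D ↦ AC
  step 0 ⇒ step 1: CAA ⇒ BD·AD·AD
    C ↦ BD

A->AD, B->A, C->BD, D->AC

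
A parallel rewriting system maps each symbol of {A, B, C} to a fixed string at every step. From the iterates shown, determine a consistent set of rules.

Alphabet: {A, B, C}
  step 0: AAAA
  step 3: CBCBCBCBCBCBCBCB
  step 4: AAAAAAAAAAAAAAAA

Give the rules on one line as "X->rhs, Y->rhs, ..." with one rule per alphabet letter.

  step 3 ⇒ step 4: CBCBCBCBCBCBCBCB ⇒ A·A·A·A·A·A·A·A·A·A·A·A·A·A·A·A
    B ↦ A
    C ↦ A
    A ↦ CB  (constrained at step 0)

A->CB, B->A, C->A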